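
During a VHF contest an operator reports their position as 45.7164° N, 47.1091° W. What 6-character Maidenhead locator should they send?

Offset from 180°W / 90°S: lon 132.8909°, lat 135.7164°.
Field (20°×10°, letters A–R): 132.8909/20 → 6 → G, 135.7164/10 → 13 → N; chars GN.
Square (2°×1°, digits 0–9): 12.8909/2 → 6, 5.7164/1 → 5; chars 65.
Subsquare (5′×2.5′, letters a–x): 0.8909/0.0833333 → 10 → k, 0.7164/0.0416667 → 17 → r; chars kr.

GN65kr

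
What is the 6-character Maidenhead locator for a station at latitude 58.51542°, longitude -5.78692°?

IO78cm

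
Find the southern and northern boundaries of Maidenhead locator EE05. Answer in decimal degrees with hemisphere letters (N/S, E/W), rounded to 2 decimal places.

45.00° S, 44.00° S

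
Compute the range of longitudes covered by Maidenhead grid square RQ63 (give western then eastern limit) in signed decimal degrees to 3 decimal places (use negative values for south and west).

Field R=17, Q=16: +17·20° lon, +16·10° lat → SW at lon 160°, lat 70°.
Square 6, 3: +6·2° lon, +3·1° lat → SW at lon 172°, lat 73°.
Cell spans 2° lon × 1° lat.
west 172.000, east 174.000.

172.000, 174.000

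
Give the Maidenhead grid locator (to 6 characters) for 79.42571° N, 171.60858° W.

AQ49ek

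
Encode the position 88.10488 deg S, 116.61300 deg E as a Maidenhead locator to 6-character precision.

OA81hv

Offset from 180°W / 90°S: lon 296.6130°, lat 1.8951°.
Field: 296.6130/20 → 14 → O, 1.8951/10 → 0 → A; chars OA.
Square: 16.6130/2 → 8, 1.8951/1 → 1; chars 81.
Subsquare: 0.6130/0.0833333 → 7 → h, 0.8951/0.0416667 → 21 → v; chars hv.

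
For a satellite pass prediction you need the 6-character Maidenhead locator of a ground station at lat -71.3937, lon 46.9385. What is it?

LB38lo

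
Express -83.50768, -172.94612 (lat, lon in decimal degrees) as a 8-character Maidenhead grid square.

AA36ml68

Add 180° to longitude and 90° to latitude: 7.05388, 6.49232.
Field (20°×10°, letters A–R): lon ⌊7.05388/20⌋ = 0 → A; lat ⌊6.49232/10⌋ = 0 → A.
Square (2°×1°, digits 0–9): lon ⌊7.05388/2⌋ = 3; lat ⌊6.49232/1⌋ = 6.
Subsquare (5′×2.5′, letters a–x): lon ⌊1.05388/0.0833333⌋ = 12 → m; lat ⌊0.49232/0.0416667⌋ = 11 → l.
Extended square (30″×15″, digits 0–9): lon ⌊0.05388/0.00833333⌋ = 6; lat ⌊0.03399/0.00416667⌋ = 8.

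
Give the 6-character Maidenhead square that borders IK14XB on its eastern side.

Longitude subsquare x = 23; +1 → 24, wraps to 0 = a, carry into square.
Longitude square 1; +1 → 2.
The latitude characters are unchanged.

IK24ab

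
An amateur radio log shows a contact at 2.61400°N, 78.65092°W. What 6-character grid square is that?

Add 180° to longitude and 90° to latitude: 101.3491, 92.6140.
Field (20°×10°, letters A–R): lon ⌊101.3491/20⌋ = 5 → F; lat ⌊92.6140/10⌋ = 9 → J.
Square (2°×1°, digits 0–9): lon ⌊1.3491/2⌋ = 0; lat ⌊2.6140/1⌋ = 2.
Subsquare (5′×2.5′, letters a–x): lon ⌊1.3491/0.0833333⌋ = 16 → q; lat ⌊0.6140/0.0416667⌋ = 14 → o.

FJ02qo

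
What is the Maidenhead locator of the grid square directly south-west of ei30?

EH29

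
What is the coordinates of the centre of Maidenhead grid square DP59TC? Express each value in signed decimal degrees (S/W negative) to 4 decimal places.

Field D=3, P=15: +3·20° lon, +15·10° lat → SW at lon -120°, lat 60°.
Square 5, 9: +5·2° lon, +9·1° lat → SW at lon -110°, lat 69°.
Subsquare t=19, c=2: +19·0.0833333° lon, +2·0.0416667° lat → SW at lon -108.417°, lat 69.0833°.
Cell spans 0.0833333° lon × 0.0416667° lat. Centre is SW corner plus half of each.
latitude 69.1042, longitude -108.3750.

69.1042, -108.3750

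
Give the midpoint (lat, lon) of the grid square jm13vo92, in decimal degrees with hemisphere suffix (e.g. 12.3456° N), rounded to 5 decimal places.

Field J=9, M=12: +9·20° lon, +12·10° lat → SW at lon 0°, lat 30°.
Square 1, 3: +1·2° lon, +3·1° lat → SW at lon 2°, lat 33°.
Subsquare v=21, o=14: +21·0.0833333° lon, +14·0.0416667° lat → SW at lon 3.75°, lat 33.5833°.
Extended square 9, 2: +9·0.00833333° lon, +2·0.00416667° lat → SW at lon 3.825°, lat 33.5917°.
Cell spans 0.00833333° lon × 0.00416667° lat. Centre is SW corner plus half of each.
latitude 33.59375° N, longitude 3.82917° E.

33.59375° N, 3.82917° E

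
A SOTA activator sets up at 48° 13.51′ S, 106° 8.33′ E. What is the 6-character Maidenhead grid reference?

OE31bs

Shift to the Maidenhead origin (180°W, 90°S): lon 286.1388, lat 41.7748.
Field: lon ⌊286.1388/20⌋ = 14 → O; lat ⌊41.7748/10⌋ = 4 → E.
Square: lon ⌊6.1388/2⌋ = 3; lat ⌊1.7748/1⌋ = 1.
Subsquare: lon ⌊0.1388/0.0833333⌋ = 1 → b; lat ⌊0.7748/0.0416667⌋ = 18 → s.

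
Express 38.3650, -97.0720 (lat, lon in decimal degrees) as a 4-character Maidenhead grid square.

EM18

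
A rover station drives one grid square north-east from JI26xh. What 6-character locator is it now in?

JI36ai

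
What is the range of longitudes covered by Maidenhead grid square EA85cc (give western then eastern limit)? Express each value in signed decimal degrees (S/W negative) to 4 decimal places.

-83.8333, -83.7500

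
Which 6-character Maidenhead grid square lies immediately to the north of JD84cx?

JD85ca

Latitude subsquare x = 23; +1 → 24, wraps to 0 = a, carry into square.
Latitude square 4; +1 → 5.
The longitude characters are unchanged.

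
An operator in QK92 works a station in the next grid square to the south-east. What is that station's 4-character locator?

RK01

Longitude square 9; +1 → 10, wraps to 0, carry into field.
Longitude field Q = 16; +1 → 17 = R.
Latitude square 2; −1 → 1.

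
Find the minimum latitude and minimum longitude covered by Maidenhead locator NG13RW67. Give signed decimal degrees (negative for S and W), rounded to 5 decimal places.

-26.05417, 83.46667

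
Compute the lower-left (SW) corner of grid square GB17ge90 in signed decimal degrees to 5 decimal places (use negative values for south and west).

Field G=6, B=1: +6·20° lon, +1·10° lat → SW at lon -60°, lat -80°.
Square 1, 7: +1·2° lon, +7·1° lat → SW at lon -58°, lat -73°.
Subsquare g=6, e=4: +6·0.0833333° lon, +4·0.0416667° lat → SW at lon -57.5°, lat -72.8333°.
Extended square 9, 0: +9·0.00833333° lon, +0·0.00416667° lat → SW at lon -57.425°, lat -72.8333°.
latitude -72.83333, longitude -57.42500.

-72.83333, -57.42500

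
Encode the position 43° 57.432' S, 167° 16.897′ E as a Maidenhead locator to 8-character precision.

RE36pb30

Add 180° to longitude and 90° to latitude: 347.28162, 46.04280.
Field: lon ⌊347.28162/20⌋ = 17 → R; lat ⌊46.04280/10⌋ = 4 → E.
Square: lon ⌊7.28162/2⌋ = 3; lat ⌊6.04280/1⌋ = 6.
Subsquare: lon ⌊1.28162/0.0833333⌋ = 15 → p; lat ⌊0.04280/0.0416667⌋ = 1 → b.
Extended square: lon ⌊0.03162/0.00833333⌋ = 3; lat ⌊0.00113/0.00416667⌋ = 0.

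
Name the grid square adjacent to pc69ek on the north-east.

Longitude subsquare e = 4; +1 → 5 = f.
Latitude subsquare k = 10; +1 → 11 = l.

PC69fl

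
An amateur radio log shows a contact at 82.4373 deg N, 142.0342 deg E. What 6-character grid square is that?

QR12ak

Shift to the Maidenhead origin (180°W, 90°S): lon 322.0342, lat 172.4373.
Field: lon ⌊322.0342/20⌋ = 16 → Q; lat ⌊172.4373/10⌋ = 17 → R.
Square: lon ⌊2.0342/2⌋ = 1; lat ⌊2.4373/1⌋ = 2.
Subsquare: lon ⌊0.0342/0.0833333⌋ = 0 → a; lat ⌊0.4373/0.0416667⌋ = 10 → k.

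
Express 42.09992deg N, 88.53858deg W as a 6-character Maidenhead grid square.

Shift to the Maidenhead origin (180°W, 90°S): lon 91.4614, lat 132.0999.
Field: lon ⌊91.4614/20⌋ = 4 → E; lat ⌊132.0999/10⌋ = 13 → N.
Square: lon ⌊11.4614/2⌋ = 5; lat ⌊2.0999/1⌋ = 2.
Subsquare: lon ⌊1.4614/0.0833333⌋ = 17 → r; lat ⌊0.0999/0.0416667⌋ = 2 → c.

EN52rc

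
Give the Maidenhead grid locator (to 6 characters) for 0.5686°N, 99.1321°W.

EJ00kn

Offset from 180°W / 90°S: lon 80.8679°, lat 90.5686°.
Field: 80.8679/20 → 4 → E, 90.5686/10 → 9 → J; chars EJ.
Square: 0.8679/2 → 0, 0.5686/1 → 0; chars 00.
Subsquare: 0.8679/0.0833333 → 10 → k, 0.5686/0.0416667 → 13 → n; chars kn.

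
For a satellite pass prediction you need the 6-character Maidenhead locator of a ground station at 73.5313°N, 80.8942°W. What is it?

EQ93nm

Shift to the Maidenhead origin (180°W, 90°S): lon 99.1058, lat 163.5313.
Field: 99.1058/20 → 4 → E, 163.5313/10 → 16 → Q; chars EQ.
Square: 19.1058/2 → 9, 3.5313/1 → 3; chars 93.
Subsquare: 1.1058/0.0833333 → 13 → n, 0.5313/0.0416667 → 12 → m; chars nm.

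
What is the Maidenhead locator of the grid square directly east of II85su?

II85tu

Longitude subsquare s = 18; +1 → 19 = t.
The latitude characters are unchanged.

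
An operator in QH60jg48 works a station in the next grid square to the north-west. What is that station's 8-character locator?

Longitude extended square 4; −1 → 3.
Latitude extended square 8; +1 → 9.

QH60jg39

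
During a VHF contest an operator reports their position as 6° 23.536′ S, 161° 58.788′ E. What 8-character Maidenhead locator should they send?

Shift to the Maidenhead origin (180°W, 90°S): lon 341.97980, lat 83.60773.
Field: 341.97980/20 → 17 → R, 83.60773/10 → 8 → I; chars RI.
Square: 1.97980/2 → 0, 3.60773/1 → 3; chars 03.
Subsquare: 1.97980/0.0833333 → 23 → x, 0.60773/0.0416667 → 14 → o; chars xo.
Extended square: 0.06313/0.00833333 → 7, 0.02440/0.00416667 → 5; chars 75.

RI03xo75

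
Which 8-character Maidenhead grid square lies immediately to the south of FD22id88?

Latitude extended square 8; −1 → 7.
The longitude characters are unchanged.

FD22id87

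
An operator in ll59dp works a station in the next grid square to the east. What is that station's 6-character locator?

Longitude subsquare d = 3; +1 → 4 = e.
The latitude characters are unchanged.

LL59ep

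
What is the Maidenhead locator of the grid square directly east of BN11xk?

BN21ak

Longitude subsquare x = 23; +1 → 24, wraps to 0 = a, carry into square.
Longitude square 1; +1 → 2.
The latitude characters are unchanged.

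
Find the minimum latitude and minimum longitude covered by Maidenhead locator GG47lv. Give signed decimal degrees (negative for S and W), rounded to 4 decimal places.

Field G=6, G=6: +6·20° lon, +6·10° lat → SW at lon -60°, lat -30°.
Square 4, 7: +4·2° lon, +7·1° lat → SW at lon -52°, lat -23°.
Subsquare l=11, v=21: +11·0.0833333° lon, +21·0.0416667° lat → SW at lon -51.0833°, lat -22.125°.
latitude -22.1250, longitude -51.0833.

-22.1250, -51.0833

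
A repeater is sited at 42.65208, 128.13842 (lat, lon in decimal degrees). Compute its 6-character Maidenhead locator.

PN42bp

Offset from 180°W / 90°S: lon 308.1384°, lat 132.6521°.
Field: 308.1384/20 → 15 → P, 132.6521/10 → 13 → N; chars PN.
Square: 8.1384/2 → 4, 2.6521/1 → 2; chars 42.
Subsquare: 0.1384/0.0833333 → 1 → b, 0.6521/0.0416667 → 15 → p; chars bp.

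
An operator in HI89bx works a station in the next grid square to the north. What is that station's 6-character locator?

HJ80ba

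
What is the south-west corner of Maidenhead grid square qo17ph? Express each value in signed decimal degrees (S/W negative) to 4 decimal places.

57.2917, 143.2500

Field Q=16, O=14: +16·20° lon, +14·10° lat → SW at lon 140°, lat 50°.
Square 1, 7: +1·2° lon, +7·1° lat → SW at lon 142°, lat 57°.
Subsquare p=15, h=7: +15·0.0833333° lon, +7·0.0416667° lat → SW at lon 143.25°, lat 57.2917°.
latitude 57.2917, longitude 143.2500.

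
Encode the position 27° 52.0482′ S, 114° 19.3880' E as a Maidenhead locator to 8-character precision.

OG72dd81

Add 180° to longitude and 90° to latitude: 294.32313, 62.13253.
Field: 294.32313/20 → 14 → O, 62.13253/10 → 6 → G; chars OG.
Square: 14.32313/2 → 7, 2.13253/1 → 2; chars 72.
Subsquare: 0.32313/0.0833333 → 3 → d, 0.13253/0.0416667 → 3 → d; chars dd.
Extended square: 0.07313/0.00833333 → 8, 0.00753/0.00416667 → 1; chars 81.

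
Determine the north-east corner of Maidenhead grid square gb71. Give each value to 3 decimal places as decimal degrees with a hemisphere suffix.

78.000° S, 44.000° W

Field G=6, B=1: +6·20° lon, +1·10° lat → SW at lon -60°, lat -80°.
Square 7, 1: +7·2° lon, +1·1° lat → SW at lon -46°, lat -79°.
Cell spans 2° lon × 1° lat. NE corner is SW corner plus one full cell.
latitude 78.000° S, longitude 44.000° W.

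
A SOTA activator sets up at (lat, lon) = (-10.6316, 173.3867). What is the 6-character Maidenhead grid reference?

RH69qi

Shift to the Maidenhead origin (180°W, 90°S): lon 353.3867, lat 79.3684.
Field: lon ⌊353.3867/20⌋ = 17 → R; lat ⌊79.3684/10⌋ = 7 → H.
Square: lon ⌊13.3867/2⌋ = 6; lat ⌊9.3684/1⌋ = 9.
Subsquare: lon ⌊1.3867/0.0833333⌋ = 16 → q; lat ⌊0.3684/0.0416667⌋ = 8 → i.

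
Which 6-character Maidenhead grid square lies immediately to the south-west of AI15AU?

Longitude subsquare a = 0; −1 → -1, wraps to 23 = x, carry into square.
Longitude square 1; −1 → 0.
Latitude subsquare u = 20; −1 → 19 = t.

AI05xt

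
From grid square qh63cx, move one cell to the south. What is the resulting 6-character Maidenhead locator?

Latitude subsquare x = 23; −1 → 22 = w.
The longitude characters are unchanged.

QH63cw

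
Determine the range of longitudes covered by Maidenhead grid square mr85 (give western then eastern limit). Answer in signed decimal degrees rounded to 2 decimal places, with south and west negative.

Field M=12, R=17: +12·20° lon, +17·10° lat → SW at lon 60°, lat 80°.
Square 8, 5: +8·2° lon, +5·1° lat → SW at lon 76°, lat 85°.
Cell spans 2° lon × 1° lat.
west 76.00, east 78.00.

76.00, 78.00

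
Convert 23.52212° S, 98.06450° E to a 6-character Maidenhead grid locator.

NG96al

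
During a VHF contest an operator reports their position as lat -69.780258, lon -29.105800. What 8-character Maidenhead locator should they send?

Offset from 180°W / 90°S: lon 150.89420°, lat 20.21974°.
Field: 150.89420/20 → 7 → H, 20.21974/10 → 2 → C; chars HC.
Square: 10.89420/2 → 5, 0.21974/1 → 0; chars 50.
Subsquare: 0.89420/0.0833333 → 10 → k, 0.21974/0.0416667 → 5 → f; chars kf.
Extended square: 0.06087/0.00833333 → 7, 0.01141/0.00416667 → 2; chars 72.

HC50kf72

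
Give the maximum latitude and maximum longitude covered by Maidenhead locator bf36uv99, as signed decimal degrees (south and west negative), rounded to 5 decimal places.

Field B=1, F=5: +1·20° lon, +5·10° lat → SW at lon -160°, lat -40°.
Square 3, 6: +3·2° lon, +6·1° lat → SW at lon -154°, lat -34°.
Subsquare u=20, v=21: +20·0.0833333° lon, +21·0.0416667° lat → SW at lon -152.333°, lat -33.125°.
Extended square 9, 9: +9·0.00833333° lon, +9·0.00416667° lat → SW at lon -152.258°, lat -33.0875°.
Cell spans 0.00833333° lon × 0.00416667° lat. NE corner is SW corner plus one full cell.
latitude -33.08333, longitude -152.25000.

-33.08333, -152.25000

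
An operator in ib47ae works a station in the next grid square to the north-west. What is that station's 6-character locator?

Longitude subsquare a = 0; −1 → -1, wraps to 23 = x, carry into square.
Longitude square 4; −1 → 3.
Latitude subsquare e = 4; +1 → 5 = f.

IB37xf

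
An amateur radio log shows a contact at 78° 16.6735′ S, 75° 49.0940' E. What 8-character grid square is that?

Add 180° to longitude and 90° to latitude: 255.81823, 11.72211.
Field: lon ⌊255.81823/20⌋ = 12 → M; lat ⌊11.72211/10⌋ = 1 → B.
Square: lon ⌊15.81823/2⌋ = 7; lat ⌊1.72211/1⌋ = 1.
Subsquare: lon ⌊1.81823/0.0833333⌋ = 21 → v; lat ⌊0.72211/0.0416667⌋ = 17 → r.
Extended square: lon ⌊0.06823/0.00833333⌋ = 8; lat ⌊0.01378/0.00416667⌋ = 3.

MB71vr83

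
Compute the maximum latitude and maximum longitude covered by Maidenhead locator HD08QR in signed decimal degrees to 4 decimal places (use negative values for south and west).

-51.2500, -38.5833

Field H=7, D=3: +7·20° lon, +3·10° lat → SW at lon -40°, lat -60°.
Square 0, 8: +0·2° lon, +8·1° lat → SW at lon -40°, lat -52°.
Subsquare q=16, r=17: +16·0.0833333° lon, +17·0.0416667° lat → SW at lon -38.6667°, lat -51.2917°.
Cell spans 0.0833333° lon × 0.0416667° lat. NE corner is SW corner plus one full cell.
latitude -51.2500, longitude -38.5833.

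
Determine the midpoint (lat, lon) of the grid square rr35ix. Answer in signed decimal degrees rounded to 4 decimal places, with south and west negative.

Field R=17, R=17: +17·20° lon, +17·10° lat → SW at lon 160°, lat 80°.
Square 3, 5: +3·2° lon, +5·1° lat → SW at lon 166°, lat 85°.
Subsquare i=8, x=23: +8·0.0833333° lon, +23·0.0416667° lat → SW at lon 166.667°, lat 85.9583°.
Cell spans 0.0833333° lon × 0.0416667° lat. Centre is SW corner plus half of each.
latitude 85.9792, longitude 166.7083.

85.9792, 166.7083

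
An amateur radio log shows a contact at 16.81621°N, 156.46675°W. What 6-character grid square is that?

BK16st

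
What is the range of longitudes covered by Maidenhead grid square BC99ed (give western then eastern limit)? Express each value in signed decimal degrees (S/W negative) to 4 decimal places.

-141.6667, -141.5833

Field B=1, C=2: +1·20° lon, +2·10° lat → SW at lon -160°, lat -70°.
Square 9, 9: +9·2° lon, +9·1° lat → SW at lon -142°, lat -61°.
Subsquare e=4, d=3: +4·0.0833333° lon, +3·0.0416667° lat → SW at lon -141.667°, lat -60.875°.
Cell spans 0.0833333° lon × 0.0416667° lat.
west -141.6667, east -141.5833.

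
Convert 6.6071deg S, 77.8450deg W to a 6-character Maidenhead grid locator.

FI13bj

Shift to the Maidenhead origin (180°W, 90°S): lon 102.1550, lat 83.3929.
Field (20°×10°, letters A–R): lon ⌊102.1550/20⌋ = 5 → F; lat ⌊83.3929/10⌋ = 8 → I.
Square (2°×1°, digits 0–9): lon ⌊2.1550/2⌋ = 1; lat ⌊3.3929/1⌋ = 3.
Subsquare (5′×2.5′, letters a–x): lon ⌊0.1550/0.0833333⌋ = 1 → b; lat ⌊0.3929/0.0416667⌋ = 9 → j.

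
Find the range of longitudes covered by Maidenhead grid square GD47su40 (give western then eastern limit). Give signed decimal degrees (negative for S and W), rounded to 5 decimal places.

Field G=6, D=3: +6·20° lon, +3·10° lat → SW at lon -60°, lat -60°.
Square 4, 7: +4·2° lon, +7·1° lat → SW at lon -52°, lat -53°.
Subsquare s=18, u=20: +18·0.0833333° lon, +20·0.0416667° lat → SW at lon -50.5°, lat -52.1667°.
Extended square 4, 0: +4·0.00833333° lon, +0·0.00416667° lat → SW at lon -50.4667°, lat -52.1667°.
Cell spans 0.00833333° lon × 0.00416667° lat.
west -50.46667, east -50.45833.

-50.46667, -50.45833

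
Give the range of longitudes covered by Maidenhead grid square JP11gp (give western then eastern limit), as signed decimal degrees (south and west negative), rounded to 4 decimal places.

Field J=9, P=15: +9·20° lon, +15·10° lat → SW at lon 0°, lat 60°.
Square 1, 1: +1·2° lon, +1·1° lat → SW at lon 2°, lat 61°.
Subsquare g=6, p=15: +6·0.0833333° lon, +15·0.0416667° lat → SW at lon 2.5°, lat 61.625°.
Cell spans 0.0833333° lon × 0.0416667° lat.
west 2.5000, east 2.5833.

2.5000, 2.5833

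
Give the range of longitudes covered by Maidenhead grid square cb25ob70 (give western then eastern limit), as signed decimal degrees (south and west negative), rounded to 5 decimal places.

-134.77500, -134.76667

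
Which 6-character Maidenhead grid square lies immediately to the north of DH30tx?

DH31ta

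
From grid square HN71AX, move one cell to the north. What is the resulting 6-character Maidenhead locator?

HN72aa

Latitude subsquare x = 23; +1 → 24, wraps to 0 = a, carry into square.
Latitude square 1; +1 → 2.
The longitude characters are unchanged.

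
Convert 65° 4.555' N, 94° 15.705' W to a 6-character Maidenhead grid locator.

Shift to the Maidenhead origin (180°W, 90°S): lon 85.7382, lat 155.0759.
Field: lon ⌊85.7382/20⌋ = 4 → E; lat ⌊155.0759/10⌋ = 15 → P.
Square: lon ⌊5.7382/2⌋ = 2; lat ⌊5.0759/1⌋ = 5.
Subsquare: lon ⌊1.7382/0.0833333⌋ = 20 → u; lat ⌊0.0759/0.0416667⌋ = 1 → b.

EP25ub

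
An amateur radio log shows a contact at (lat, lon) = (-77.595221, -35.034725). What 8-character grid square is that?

Shift to the Maidenhead origin (180°W, 90°S): lon 144.96527, lat 12.40478.
Field: 144.96527/20 → 7 → H, 12.40478/10 → 1 → B; chars HB.
Square: 4.96527/2 → 2, 2.40478/1 → 2; chars 22.
Subsquare: 0.96527/0.0833333 → 11 → l, 0.40478/0.0416667 → 9 → j; chars lj.
Extended square: 0.04861/0.00833333 → 5, 0.02978/0.00416667 → 7; chars 57.

HB22lj57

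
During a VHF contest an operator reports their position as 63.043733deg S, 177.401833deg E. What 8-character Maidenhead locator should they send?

RC86qw89

Offset from 180°W / 90°S: lon 357.40183°, lat 26.95627°.
Field (20°×10°, letters A–R): lon ⌊357.40183/20⌋ = 17 → R; lat ⌊26.95627/10⌋ = 2 → C.
Square (2°×1°, digits 0–9): lon ⌊17.40183/2⌋ = 8; lat ⌊6.95627/1⌋ = 6.
Subsquare (5′×2.5′, letters a–x): lon ⌊1.40183/0.0833333⌋ = 16 → q; lat ⌊0.95627/0.0416667⌋ = 22 → w.
Extended square (30″×15″, digits 0–9): lon ⌊0.06850/0.00833333⌋ = 8; lat ⌊0.03960/0.00416667⌋ = 9.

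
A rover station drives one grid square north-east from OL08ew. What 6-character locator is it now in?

Longitude subsquare e = 4; +1 → 5 = f.
Latitude subsquare w = 22; +1 → 23 = x.

OL08fx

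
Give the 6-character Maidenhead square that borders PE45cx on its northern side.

PE46ca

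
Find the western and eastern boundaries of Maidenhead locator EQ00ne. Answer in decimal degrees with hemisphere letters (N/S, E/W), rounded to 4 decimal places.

98.9167° W, 98.8333° W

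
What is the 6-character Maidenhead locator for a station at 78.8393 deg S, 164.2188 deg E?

RB21cd

Offset from 180°W / 90°S: lon 344.2188°, lat 11.1607°.
Field (20°×10°, letters A–R): 344.2188/20 → 17 → R, 11.1607/10 → 1 → B; chars RB.
Square (2°×1°, digits 0–9): 4.2188/2 → 2, 1.1607/1 → 1; chars 21.
Subsquare (5′×2.5′, letters a–x): 0.2188/0.0833333 → 2 → c, 0.1607/0.0416667 → 3 → d; chars cd.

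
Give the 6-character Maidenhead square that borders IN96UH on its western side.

IN96th

Longitude subsquare u = 20; −1 → 19 = t.
The latitude characters are unchanged.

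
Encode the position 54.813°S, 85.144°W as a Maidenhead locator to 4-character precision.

Add 180° to longitude and 90° to latitude: 94.86, 35.19.
Field: 94.86/20 → 4 → E, 35.19/10 → 3 → D; chars ED.
Square: 14.86/2 → 7, 5.19/1 → 5; chars 75.

ED75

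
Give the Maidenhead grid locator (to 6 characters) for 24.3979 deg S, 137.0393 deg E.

PG85mo

Add 180° to longitude and 90° to latitude: 317.0393, 65.6021.
Field: 317.0393/20 → 15 → P, 65.6021/10 → 6 → G; chars PG.
Square: 17.0393/2 → 8, 5.6021/1 → 5; chars 85.
Subsquare: 1.0393/0.0833333 → 12 → m, 0.6021/0.0416667 → 14 → o; chars mo.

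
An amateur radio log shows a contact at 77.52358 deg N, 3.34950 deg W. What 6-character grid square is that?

IQ87hm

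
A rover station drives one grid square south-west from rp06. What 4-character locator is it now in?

Longitude square 0; −1 → -1, wraps to 9, carry into field.
Longitude field R = 17; −1 → 16 = Q.
Latitude square 6; −1 → 5.

QP95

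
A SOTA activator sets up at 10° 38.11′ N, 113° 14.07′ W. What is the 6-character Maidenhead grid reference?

Offset from 180°W / 90°S: lon 66.7655°, lat 100.6352°.
Field: lon ⌊66.7655/20⌋ = 3 → D; lat ⌊100.6352/10⌋ = 10 → K.
Square: lon ⌊6.7655/2⌋ = 3; lat ⌊0.6352/1⌋ = 0.
Subsquare: lon ⌊0.7655/0.0833333⌋ = 9 → j; lat ⌊0.6352/0.0416667⌋ = 15 → p.

DK30jp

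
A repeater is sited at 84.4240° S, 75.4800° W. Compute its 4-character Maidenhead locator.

FA25

Shift to the Maidenhead origin (180°W, 90°S): lon 104.52, lat 5.58.
Field: lon ⌊104.52/20⌋ = 5 → F; lat ⌊5.58/10⌋ = 0 → A.
Square: lon ⌊4.52/2⌋ = 2; lat ⌊5.58/1⌋ = 5.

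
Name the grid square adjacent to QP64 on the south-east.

QP73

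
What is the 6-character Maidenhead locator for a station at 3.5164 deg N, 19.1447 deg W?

IJ03km

Offset from 180°W / 90°S: lon 160.8553°, lat 93.5164°.
Field: lon ⌊160.8553/20⌋ = 8 → I; lat ⌊93.5164/10⌋ = 9 → J.
Square: lon ⌊0.8553/2⌋ = 0; lat ⌊3.5164/1⌋ = 3.
Subsquare: lon ⌊0.8553/0.0833333⌋ = 10 → k; lat ⌊0.5164/0.0416667⌋ = 12 → m.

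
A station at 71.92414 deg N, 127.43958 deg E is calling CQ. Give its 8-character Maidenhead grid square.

Offset from 180°W / 90°S: lon 307.43958°, lat 161.92414°.
Field (20°×10°, letters A–R): 307.43958/20 → 15 → P, 161.92414/10 → 16 → Q; chars PQ.
Square (2°×1°, digits 0–9): 7.43958/2 → 3, 1.92414/1 → 1; chars 31.
Subsquare (5′×2.5′, letters a–x): 1.43958/0.0833333 → 17 → r, 0.92414/0.0416667 → 22 → w; chars rw.
Extended square (30″×15″, digits 0–9): 0.02291/0.00833333 → 2, 0.00747/0.00416667 → 1; chars 21.

PQ31rw21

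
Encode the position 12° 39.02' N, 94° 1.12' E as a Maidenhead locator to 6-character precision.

NK72ap

Add 180° to longitude and 90° to latitude: 274.0187, 102.6503.
Field: 274.0187/20 → 13 → N, 102.6503/10 → 10 → K; chars NK.
Square: 14.0187/2 → 7, 2.6503/1 → 2; chars 72.
Subsquare: 0.0187/0.0833333 → 0 → a, 0.6503/0.0416667 → 15 → p; chars ap.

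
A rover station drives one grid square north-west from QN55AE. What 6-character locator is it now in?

Longitude subsquare a = 0; −1 → -1, wraps to 23 = x, carry into square.
Longitude square 5; −1 → 4.
Latitude subsquare e = 4; +1 → 5 = f.

QN45xf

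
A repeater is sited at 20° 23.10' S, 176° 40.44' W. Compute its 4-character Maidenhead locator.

AG19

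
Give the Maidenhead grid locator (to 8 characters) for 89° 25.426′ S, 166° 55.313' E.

RA30ln08

Shift to the Maidenhead origin (180°W, 90°S): lon 346.92188, lat 0.57623.
Field: lon ⌊346.92188/20⌋ = 17 → R; lat ⌊0.57623/10⌋ = 0 → A.
Square: lon ⌊6.92188/2⌋ = 3; lat ⌊0.57623/1⌋ = 0.
Subsquare: lon ⌊0.92188/0.0833333⌋ = 11 → l; lat ⌊0.57623/0.0416667⌋ = 13 → n.
Extended square: lon ⌊0.00522/0.00833333⌋ = 0; lat ⌊0.03457/0.00416667⌋ = 8.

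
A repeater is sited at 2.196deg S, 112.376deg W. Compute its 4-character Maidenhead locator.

Add 180° to longitude and 90° to latitude: 67.62, 87.80.
Field: lon ⌊67.62/20⌋ = 3 → D; lat ⌊87.80/10⌋ = 8 → I.
Square: lon ⌊7.62/2⌋ = 3; lat ⌊7.80/1⌋ = 7.

DI37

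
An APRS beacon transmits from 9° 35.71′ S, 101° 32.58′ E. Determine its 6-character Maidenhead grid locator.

OI00sj

Shift to the Maidenhead origin (180°W, 90°S): lon 281.5430, lat 80.4048.
Field (20°×10°, letters A–R): 281.5430/20 → 14 → O, 80.4048/10 → 8 → I; chars OI.
Square (2°×1°, digits 0–9): 1.5430/2 → 0, 0.4048/1 → 0; chars 00.
Subsquare (5′×2.5′, letters a–x): 1.5430/0.0833333 → 18 → s, 0.4048/0.0416667 → 9 → j; chars sj.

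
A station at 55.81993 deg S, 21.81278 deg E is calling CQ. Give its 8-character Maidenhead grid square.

KD04ve73

Add 180° to longitude and 90° to latitude: 201.81278, 34.18007.
Field (20°×10°, letters A–R): 201.81278/20 → 10 → K, 34.18007/10 → 3 → D; chars KD.
Square (2°×1°, digits 0–9): 1.81278/2 → 0, 4.18007/1 → 4; chars 04.
Subsquare (5′×2.5′, letters a–x): 1.81278/0.0833333 → 21 → v, 0.18007/0.0416667 → 4 → e; chars ve.
Extended square (30″×15″, digits 0–9): 0.06278/0.00833333 → 7, 0.01340/0.00416667 → 3; chars 73.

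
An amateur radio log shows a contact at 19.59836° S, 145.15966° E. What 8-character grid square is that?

QH20nj96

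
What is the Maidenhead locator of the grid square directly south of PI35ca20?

PI34cx29

Latitude extended square 0; −1 → -1, wraps to 9, carry into subsquare.
Latitude subsquare a = 0; −1 → -1, wraps to 23 = x, carry into square.
Latitude square 5; −1 → 4.
The longitude characters are unchanged.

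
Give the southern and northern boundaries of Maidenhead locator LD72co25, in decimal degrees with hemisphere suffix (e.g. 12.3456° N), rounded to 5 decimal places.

Field L=11, D=3: +11·20° lon, +3·10° lat → SW at lon 40°, lat -60°.
Square 7, 2: +7·2° lon, +2·1° lat → SW at lon 54°, lat -58°.
Subsquare c=2, o=14: +2·0.0833333° lon, +14·0.0416667° lat → SW at lon 54.1667°, lat -57.4167°.
Extended square 2, 5: +2·0.00833333° lon, +5·0.00416667° lat → SW at lon 54.1833°, lat -57.3958°.
Cell spans 0.00833333° lon × 0.00416667° lat.
south 57.39583° S, north 57.39167° S.

57.39583° S, 57.39167° S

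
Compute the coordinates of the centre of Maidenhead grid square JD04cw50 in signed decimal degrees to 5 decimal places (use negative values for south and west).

Field J=9, D=3: +9·20° lon, +3·10° lat → SW at lon 0°, lat -60°.
Square 0, 4: +0·2° lon, +4·1° lat → SW at lon 0°, lat -56°.
Subsquare c=2, w=22: +2·0.0833333° lon, +22·0.0416667° lat → SW at lon 0.166667°, lat -55.0833°.
Extended square 5, 0: +5·0.00833333° lon, +0·0.00416667° lat → SW at lon 0.208333°, lat -55.0833°.
Cell spans 0.00833333° lon × 0.00416667° lat. Centre is SW corner plus half of each.
latitude -55.08125, longitude 0.21250.

-55.08125, 0.21250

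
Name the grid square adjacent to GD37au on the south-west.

GD27xt

Longitude subsquare a = 0; −1 → -1, wraps to 23 = x, carry into square.
Longitude square 3; −1 → 2.
Latitude subsquare u = 20; −1 → 19 = t.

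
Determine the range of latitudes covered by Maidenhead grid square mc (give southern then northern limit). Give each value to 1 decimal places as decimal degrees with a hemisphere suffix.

70.0° S, 60.0° S

Field M=12, C=2: +12·20° lon, +2·10° lat → SW at lon 60°, lat -70°.
Cell spans 20° lon × 10° lat.
south 70.0° S, north 60.0° S.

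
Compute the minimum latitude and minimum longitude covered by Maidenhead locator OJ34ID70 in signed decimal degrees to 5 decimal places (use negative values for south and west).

4.12500, 106.72500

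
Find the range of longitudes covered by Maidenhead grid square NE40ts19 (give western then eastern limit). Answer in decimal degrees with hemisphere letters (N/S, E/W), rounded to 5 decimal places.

89.59167° E, 89.60000° E

Field N=13, E=4: +13·20° lon, +4·10° lat → SW at lon 80°, lat -50°.
Square 4, 0: +4·2° lon, +0·1° lat → SW at lon 88°, lat -50°.
Subsquare t=19, s=18: +19·0.0833333° lon, +18·0.0416667° lat → SW at lon 89.5833°, lat -49.25°.
Extended square 1, 9: +1·0.00833333° lon, +9·0.00416667° lat → SW at lon 89.5917°, lat -49.2125°.
Cell spans 0.00833333° lon × 0.00416667° lat.
west 89.59167° E, east 89.60000° E.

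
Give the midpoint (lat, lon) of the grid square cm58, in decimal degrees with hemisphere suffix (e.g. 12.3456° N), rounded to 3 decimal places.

38.500° N, 129.000° W

Field C=2, M=12: +2·20° lon, +12·10° lat → SW at lon -140°, lat 30°.
Square 5, 8: +5·2° lon, +8·1° lat → SW at lon -130°, lat 38°.
Cell spans 2° lon × 1° lat. Centre is SW corner plus half of each.
latitude 38.500° N, longitude 129.000° W.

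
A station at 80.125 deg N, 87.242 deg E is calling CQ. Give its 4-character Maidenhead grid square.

Add 180° to longitude and 90° to latitude: 267.24, 170.12.
Field (20°×10°, letters A–R): lon ⌊267.24/20⌋ = 13 → N; lat ⌊170.12/10⌋ = 17 → R.
Square (2°×1°, digits 0–9): lon ⌊7.24/2⌋ = 3; lat ⌊0.12/1⌋ = 0.

NR30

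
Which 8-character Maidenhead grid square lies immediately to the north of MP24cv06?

MP24cv07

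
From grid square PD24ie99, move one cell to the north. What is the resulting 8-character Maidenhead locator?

Latitude extended square 9; +1 → 10, wraps to 0, carry into subsquare.
Latitude subsquare e = 4; +1 → 5 = f.
The longitude characters are unchanged.

PD24if90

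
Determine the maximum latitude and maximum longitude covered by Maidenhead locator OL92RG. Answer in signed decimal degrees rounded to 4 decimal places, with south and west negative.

22.2917, 119.5000

Field O=14, L=11: +14·20° lon, +11·10° lat → SW at lon 100°, lat 20°.
Square 9, 2: +9·2° lon, +2·1° lat → SW at lon 118°, lat 22°.
Subsquare r=17, g=6: +17·0.0833333° lon, +6·0.0416667° lat → SW at lon 119.417°, lat 22.25°.
Cell spans 0.0833333° lon × 0.0416667° lat. NE corner is SW corner plus one full cell.
latitude 22.2917, longitude 119.5000.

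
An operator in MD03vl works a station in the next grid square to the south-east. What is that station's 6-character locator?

MD03wk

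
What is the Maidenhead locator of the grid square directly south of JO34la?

JO33lx

Latitude subsquare a = 0; −1 → -1, wraps to 23 = x, carry into square.
Latitude square 4; −1 → 3.
The longitude characters are unchanged.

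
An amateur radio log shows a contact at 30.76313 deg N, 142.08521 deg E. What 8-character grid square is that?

Shift to the Maidenhead origin (180°W, 90°S): lon 322.08521, lat 120.76313.
Field (20°×10°, letters A–R): lon ⌊322.08521/20⌋ = 16 → Q; lat ⌊120.76313/10⌋ = 12 → M.
Square (2°×1°, digits 0–9): lon ⌊2.08521/2⌋ = 1; lat ⌊0.76313/1⌋ = 0.
Subsquare (5′×2.5′, letters a–x): lon ⌊0.08521/0.0833333⌋ = 1 → b; lat ⌊0.76313/0.0416667⌋ = 18 → s.
Extended square (30″×15″, digits 0–9): lon ⌊0.00188/0.00833333⌋ = 0; lat ⌊0.01313/0.00416667⌋ = 3.

QM10bs03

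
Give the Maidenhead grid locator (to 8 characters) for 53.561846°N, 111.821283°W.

Offset from 180°W / 90°S: lon 68.17872°, lat 143.56185°.
Field: 68.17872/20 → 3 → D, 143.56185/10 → 14 → O; chars DO.
Square: 8.17872/2 → 4, 3.56185/1 → 3; chars 43.
Subsquare: 0.17872/0.0833333 → 2 → c, 0.56185/0.0416667 → 13 → n; chars cn.
Extended square: 0.01205/0.00833333 → 1, 0.02018/0.00416667 → 4; chars 14.

DO43cn14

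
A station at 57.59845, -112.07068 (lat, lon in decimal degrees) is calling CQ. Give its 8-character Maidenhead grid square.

Offset from 180°W / 90°S: lon 67.92932°, lat 147.59845°.
Field: 67.92932/20 → 3 → D, 147.59845/10 → 14 → O; chars DO.
Square: 7.92932/2 → 3, 7.59845/1 → 7; chars 37.
Subsquare: 1.92932/0.0833333 → 23 → x, 0.59845/0.0416667 → 14 → o; chars xo.
Extended square: 0.01265/0.00833333 → 1, 0.01512/0.00416667 → 3; chars 13.

DO37xo13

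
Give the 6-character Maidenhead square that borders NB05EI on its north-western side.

NB05dj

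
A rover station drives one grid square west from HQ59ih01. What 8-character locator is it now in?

HQ59hh91

Longitude extended square 0; −1 → -1, wraps to 9, carry into subsquare.
Longitude subsquare i = 8; −1 → 7 = h.
The latitude characters are unchanged.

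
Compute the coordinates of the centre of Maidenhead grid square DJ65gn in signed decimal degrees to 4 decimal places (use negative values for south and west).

5.5625, -107.4583

Field D=3, J=9: +3·20° lon, +9·10° lat → SW at lon -120°, lat 0°.
Square 6, 5: +6·2° lon, +5·1° lat → SW at lon -108°, lat 5°.
Subsquare g=6, n=13: +6·0.0833333° lon, +13·0.0416667° lat → SW at lon -107.5°, lat 5.54167°.
Cell spans 0.0833333° lon × 0.0416667° lat. Centre is SW corner plus half of each.
latitude 5.5625, longitude -107.4583.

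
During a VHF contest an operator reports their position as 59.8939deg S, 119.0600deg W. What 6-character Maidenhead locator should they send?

DD00lc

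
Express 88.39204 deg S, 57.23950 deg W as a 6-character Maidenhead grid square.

Shift to the Maidenhead origin (180°W, 90°S): lon 122.7605, lat 1.6080.
Field: 122.7605/20 → 6 → G, 1.6080/10 → 0 → A; chars GA.
Square: 2.7605/2 → 1, 1.6080/1 → 1; chars 11.
Subsquare: 0.7605/0.0833333 → 9 → j, 0.6080/0.0416667 → 14 → o; chars jo.

GA11jo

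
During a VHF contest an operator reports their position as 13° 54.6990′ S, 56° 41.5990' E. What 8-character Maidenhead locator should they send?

LH86ic31

Offset from 180°W / 90°S: lon 236.69332°, lat 76.08835°.
Field: lon ⌊236.69332/20⌋ = 11 → L; lat ⌊76.08835/10⌋ = 7 → H.
Square: lon ⌊16.69332/2⌋ = 8; lat ⌊6.08835/1⌋ = 6.
Subsquare: lon ⌊0.69332/0.0833333⌋ = 8 → i; lat ⌊0.08835/0.0416667⌋ = 2 → c.
Extended square: lon ⌊0.02665/0.00833333⌋ = 3; lat ⌊0.00502/0.00416667⌋ = 1.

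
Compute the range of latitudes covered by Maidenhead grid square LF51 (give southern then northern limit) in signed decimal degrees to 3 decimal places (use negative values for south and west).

-39.000, -38.000

Field L=11, F=5: +11·20° lon, +5·10° lat → SW at lon 40°, lat -40°.
Square 5, 1: +5·2° lon, +1·1° lat → SW at lon 50°, lat -39°.
Cell spans 2° lon × 1° lat.
south -39.000, north -38.000.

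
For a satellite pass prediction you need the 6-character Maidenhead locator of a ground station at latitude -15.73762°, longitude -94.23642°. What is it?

EH24vg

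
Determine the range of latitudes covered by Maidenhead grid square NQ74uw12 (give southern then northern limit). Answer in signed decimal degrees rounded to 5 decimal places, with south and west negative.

74.92500, 74.92917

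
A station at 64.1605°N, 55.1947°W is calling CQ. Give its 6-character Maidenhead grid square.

GP24jd

Offset from 180°W / 90°S: lon 124.8053°, lat 154.1605°.
Field: lon ⌊124.8053/20⌋ = 6 → G; lat ⌊154.1605/10⌋ = 15 → P.
Square: lon ⌊4.8053/2⌋ = 2; lat ⌊4.1605/1⌋ = 4.
Subsquare: lon ⌊0.8053/0.0833333⌋ = 9 → j; lat ⌊0.1605/0.0416667⌋ = 3 → d.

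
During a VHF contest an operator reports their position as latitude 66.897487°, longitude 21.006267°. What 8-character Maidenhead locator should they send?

KP06mv05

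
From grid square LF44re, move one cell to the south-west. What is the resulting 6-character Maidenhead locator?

LF44qd

Longitude subsquare r = 17; −1 → 16 = q.
Latitude subsquare e = 4; −1 → 3 = d.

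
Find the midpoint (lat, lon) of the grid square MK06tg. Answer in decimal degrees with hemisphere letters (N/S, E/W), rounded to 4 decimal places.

Field M=12, K=10: +12·20° lon, +10·10° lat → SW at lon 60°, lat 10°.
Square 0, 6: +0·2° lon, +6·1° lat → SW at lon 60°, lat 16°.
Subsquare t=19, g=6: +19·0.0833333° lon, +6·0.0416667° lat → SW at lon 61.5833°, lat 16.25°.
Cell spans 0.0833333° lon × 0.0416667° lat. Centre is SW corner plus half of each.
latitude 16.2708° N, longitude 61.6250° E.

16.2708° N, 61.6250° E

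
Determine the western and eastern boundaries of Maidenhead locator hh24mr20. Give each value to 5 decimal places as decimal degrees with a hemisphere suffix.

34.98333° W, 34.97500° W

Field H=7, H=7: +7·20° lon, +7·10° lat → SW at lon -40°, lat -20°.
Square 2, 4: +2·2° lon, +4·1° lat → SW at lon -36°, lat -16°.
Subsquare m=12, r=17: +12·0.0833333° lon, +17·0.0416667° lat → SW at lon -35°, lat -15.2917°.
Extended square 2, 0: +2·0.00833333° lon, +0·0.00416667° lat → SW at lon -34.9833°, lat -15.2917°.
Cell spans 0.00833333° lon × 0.00416667° lat.
west 34.98333° W, east 34.97500° W.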